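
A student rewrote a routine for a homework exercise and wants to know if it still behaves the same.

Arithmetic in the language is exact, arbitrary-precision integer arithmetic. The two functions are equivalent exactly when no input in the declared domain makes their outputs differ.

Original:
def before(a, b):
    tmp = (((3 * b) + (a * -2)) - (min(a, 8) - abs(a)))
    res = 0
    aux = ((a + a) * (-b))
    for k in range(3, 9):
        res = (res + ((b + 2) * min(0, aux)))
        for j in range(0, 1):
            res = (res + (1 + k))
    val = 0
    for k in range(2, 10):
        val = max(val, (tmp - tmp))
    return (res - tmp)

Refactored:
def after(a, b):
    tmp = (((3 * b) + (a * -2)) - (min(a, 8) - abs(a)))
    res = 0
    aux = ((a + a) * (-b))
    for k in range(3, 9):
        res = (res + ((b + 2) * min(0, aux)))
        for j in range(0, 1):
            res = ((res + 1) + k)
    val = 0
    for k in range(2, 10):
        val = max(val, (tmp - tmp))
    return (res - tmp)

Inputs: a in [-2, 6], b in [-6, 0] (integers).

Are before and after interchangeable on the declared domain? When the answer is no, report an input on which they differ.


Differences: same computation, different form — yet all 63 inputs agree.
verdict: equivalent


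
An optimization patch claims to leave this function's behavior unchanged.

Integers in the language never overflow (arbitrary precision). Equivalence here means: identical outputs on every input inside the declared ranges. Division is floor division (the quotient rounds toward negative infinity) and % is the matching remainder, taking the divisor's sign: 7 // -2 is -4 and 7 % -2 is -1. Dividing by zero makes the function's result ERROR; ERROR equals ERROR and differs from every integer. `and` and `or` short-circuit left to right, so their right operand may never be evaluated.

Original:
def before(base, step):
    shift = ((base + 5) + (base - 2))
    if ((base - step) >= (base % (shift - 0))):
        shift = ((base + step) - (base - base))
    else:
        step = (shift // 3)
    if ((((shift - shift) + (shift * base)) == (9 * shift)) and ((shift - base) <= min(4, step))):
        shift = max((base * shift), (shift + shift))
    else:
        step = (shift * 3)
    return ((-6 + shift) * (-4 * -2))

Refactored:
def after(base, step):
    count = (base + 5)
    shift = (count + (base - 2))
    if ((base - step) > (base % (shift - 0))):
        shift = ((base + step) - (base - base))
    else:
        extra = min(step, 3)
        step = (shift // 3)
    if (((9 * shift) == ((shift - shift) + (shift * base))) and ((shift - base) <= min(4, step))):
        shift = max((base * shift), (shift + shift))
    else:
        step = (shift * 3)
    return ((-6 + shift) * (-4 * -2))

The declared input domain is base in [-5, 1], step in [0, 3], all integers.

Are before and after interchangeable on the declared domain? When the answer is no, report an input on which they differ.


Evaluate both at base=-5, step=0.
before: shift becomes -7; next ((base - step) >= (base % (shift - 0))) evaluates to true; next shift becomes -5; next ((((shift - shift) + (shift * base)) == (9 * shift)) and ((shift - base) <= min(4, step))) evaluates to false; next step becomes -15; next final value -88
after: count becomes 0; next shift becomes -7; next ((base - step) > (base % (shift - 0))) evaluates to false; next extra becomes 0; next step becomes -3; next (((9 * shift) == ((shift - shift) + (shift * base))) and ((shift - base) <= min(4, step))) evaluates to false; next step becomes -21; next final value -104
-88 against -104: the behavior changed.
verdict: not equivalent; witness: base=-5, step=0


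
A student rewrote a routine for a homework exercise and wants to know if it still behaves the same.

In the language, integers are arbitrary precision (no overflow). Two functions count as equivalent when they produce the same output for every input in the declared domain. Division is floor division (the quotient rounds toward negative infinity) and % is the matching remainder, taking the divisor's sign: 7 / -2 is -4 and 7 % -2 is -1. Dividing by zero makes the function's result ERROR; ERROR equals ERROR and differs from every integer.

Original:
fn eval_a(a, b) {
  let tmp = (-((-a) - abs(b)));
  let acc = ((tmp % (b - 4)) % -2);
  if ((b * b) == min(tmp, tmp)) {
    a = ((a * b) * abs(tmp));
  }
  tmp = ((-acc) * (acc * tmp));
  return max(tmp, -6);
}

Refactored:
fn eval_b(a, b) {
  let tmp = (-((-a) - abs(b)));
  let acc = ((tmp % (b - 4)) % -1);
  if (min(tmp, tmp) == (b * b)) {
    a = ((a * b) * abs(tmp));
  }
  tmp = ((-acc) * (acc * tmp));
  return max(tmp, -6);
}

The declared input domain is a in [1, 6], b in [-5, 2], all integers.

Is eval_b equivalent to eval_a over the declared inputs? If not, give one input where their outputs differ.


There is a counterexample at a=1, b=-5: -6 on one side, 0 on the other.
eval_a: tmp=6, then acc=-1, then ((b * b) == min(tmp, tmp)) is false, then tmp=-6, then returns -6
eval_b: tmp=6, then acc=0, then (min(tmp, tmp) == (b * b)) is false, then tmp=0, then returns 0
verdict: not equivalent; witness: a=1, b=-5


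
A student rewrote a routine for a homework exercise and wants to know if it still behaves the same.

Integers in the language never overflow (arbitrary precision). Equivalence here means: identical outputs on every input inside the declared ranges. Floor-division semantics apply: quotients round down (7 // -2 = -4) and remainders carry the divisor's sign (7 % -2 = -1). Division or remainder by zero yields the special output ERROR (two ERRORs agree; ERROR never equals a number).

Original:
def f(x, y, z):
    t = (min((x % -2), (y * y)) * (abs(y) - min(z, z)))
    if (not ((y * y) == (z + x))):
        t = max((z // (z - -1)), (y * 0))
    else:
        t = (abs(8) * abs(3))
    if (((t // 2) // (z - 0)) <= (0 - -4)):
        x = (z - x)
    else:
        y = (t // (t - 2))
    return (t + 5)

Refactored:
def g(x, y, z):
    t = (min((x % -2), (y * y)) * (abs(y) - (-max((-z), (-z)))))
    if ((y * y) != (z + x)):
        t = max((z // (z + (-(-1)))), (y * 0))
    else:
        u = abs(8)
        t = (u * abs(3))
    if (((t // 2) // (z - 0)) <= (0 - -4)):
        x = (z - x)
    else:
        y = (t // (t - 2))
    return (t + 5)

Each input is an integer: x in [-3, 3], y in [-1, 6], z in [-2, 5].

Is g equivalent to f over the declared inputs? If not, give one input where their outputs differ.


Comparing the listings, the differences include: boolean connective usage differs; arithmetic usage differs; comparison usage differs; local variable names differ; statement counts differ; min/max/abs usage differs.
As a probe, take x=-2, y=3, z=2: f runs t becomes 0; next (not ((y * y) == (z + x))) evaluates to true; next t becomes 0; next (((t // 2) // (z - 0)) <= (0 - -4)) evaluates to true; next x becomes 4; next final value 5; g runs t becomes 0; next ((y * y) != (z + x)) evaluates to true; next t becomes 0; next (((t // 2) // (z - 0)) <= (0 - -4)) evaluates to true; next x becomes 4; next final value 5; both end at 5.
Checked all 448 inputs in the declared domain: the outputs agree on every one.
verdict: equivalent


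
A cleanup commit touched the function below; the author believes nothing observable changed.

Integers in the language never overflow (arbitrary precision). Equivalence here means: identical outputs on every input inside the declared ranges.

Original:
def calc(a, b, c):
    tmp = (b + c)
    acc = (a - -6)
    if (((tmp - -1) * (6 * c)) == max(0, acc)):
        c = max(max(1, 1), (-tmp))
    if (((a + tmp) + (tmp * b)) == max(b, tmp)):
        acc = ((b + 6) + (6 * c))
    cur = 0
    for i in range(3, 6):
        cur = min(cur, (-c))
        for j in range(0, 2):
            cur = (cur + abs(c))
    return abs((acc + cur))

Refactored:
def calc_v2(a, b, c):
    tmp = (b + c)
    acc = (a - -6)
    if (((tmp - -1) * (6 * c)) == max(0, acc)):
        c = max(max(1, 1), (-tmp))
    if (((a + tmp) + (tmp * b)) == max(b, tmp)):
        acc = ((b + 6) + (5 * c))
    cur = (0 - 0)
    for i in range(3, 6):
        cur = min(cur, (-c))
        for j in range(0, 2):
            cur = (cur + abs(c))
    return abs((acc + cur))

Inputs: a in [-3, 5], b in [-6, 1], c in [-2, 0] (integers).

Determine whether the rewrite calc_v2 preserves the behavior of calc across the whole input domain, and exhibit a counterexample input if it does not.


Take a=-1, b=-1, c=-1.
calc: tmp becomes -2; next acc becomes 5; next (((tmp - -1) * (6 * c)) == max(0, acc)) evaluates to false; next (((a + tmp) + (tmp * b)) == max(b, tmp)) evaluates to true; next acc becomes -1; next cur becomes 0; next at i=3:; next cur becomes 0; next at j=0:; next cur becomes 1; next at j=1:; next cur becomes 2; next at i=4:; next cur becomes 1; next at j=0:; next cur becomes 2; next at j=1:; next cur becomes 3; next at i=5:; next cur becomes 1; next at j=0:; next cur becomes 2; next at j=1:; next cur becomes 3; next final value 2
calc_v2: tmp becomes -2; next acc becomes 5; next (((tmp - -1) * (6 * c)) == max(0, acc)) evaluates to false; next (((a + tmp) + (tmp * b)) == max(b, tmp)) evaluates to true; next acc becomes 0; next cur becomes 0; next at i=3:; next cur becomes 0; next at j=0:; next cur becomes 1; next at j=1:; next cur becomes 2; next at i=4:; next cur becomes 1; next at j=0:; next cur becomes 2; next at j=1:; next cur becomes 3; next at i=5:; next cur becomes 1; next at j=0:; next cur becomes 2; next at j=1:; next cur becomes 3; next final value 3
2 != 3, so the rewrite changes behavior.
verdict: not equivalent; witness: a=-1, b=-1, c=-1


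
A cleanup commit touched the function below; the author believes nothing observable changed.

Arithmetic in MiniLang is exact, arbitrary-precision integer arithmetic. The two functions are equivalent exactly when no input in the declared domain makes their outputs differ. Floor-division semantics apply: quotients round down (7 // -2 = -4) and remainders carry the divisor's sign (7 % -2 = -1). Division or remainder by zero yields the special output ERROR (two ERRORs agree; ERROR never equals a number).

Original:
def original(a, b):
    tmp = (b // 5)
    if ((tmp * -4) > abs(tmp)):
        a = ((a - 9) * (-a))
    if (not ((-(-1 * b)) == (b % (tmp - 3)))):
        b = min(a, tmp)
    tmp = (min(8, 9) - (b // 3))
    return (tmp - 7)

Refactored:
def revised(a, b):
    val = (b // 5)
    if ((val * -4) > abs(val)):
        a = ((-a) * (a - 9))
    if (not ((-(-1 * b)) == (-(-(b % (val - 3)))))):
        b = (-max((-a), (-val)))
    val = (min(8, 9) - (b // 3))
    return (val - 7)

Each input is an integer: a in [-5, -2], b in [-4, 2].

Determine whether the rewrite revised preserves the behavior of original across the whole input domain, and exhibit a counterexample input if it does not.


Changes here: min/max/abs usage differs; local variable names differ; the full 28-point sweep finds no disagreement.
verdict: equivalent


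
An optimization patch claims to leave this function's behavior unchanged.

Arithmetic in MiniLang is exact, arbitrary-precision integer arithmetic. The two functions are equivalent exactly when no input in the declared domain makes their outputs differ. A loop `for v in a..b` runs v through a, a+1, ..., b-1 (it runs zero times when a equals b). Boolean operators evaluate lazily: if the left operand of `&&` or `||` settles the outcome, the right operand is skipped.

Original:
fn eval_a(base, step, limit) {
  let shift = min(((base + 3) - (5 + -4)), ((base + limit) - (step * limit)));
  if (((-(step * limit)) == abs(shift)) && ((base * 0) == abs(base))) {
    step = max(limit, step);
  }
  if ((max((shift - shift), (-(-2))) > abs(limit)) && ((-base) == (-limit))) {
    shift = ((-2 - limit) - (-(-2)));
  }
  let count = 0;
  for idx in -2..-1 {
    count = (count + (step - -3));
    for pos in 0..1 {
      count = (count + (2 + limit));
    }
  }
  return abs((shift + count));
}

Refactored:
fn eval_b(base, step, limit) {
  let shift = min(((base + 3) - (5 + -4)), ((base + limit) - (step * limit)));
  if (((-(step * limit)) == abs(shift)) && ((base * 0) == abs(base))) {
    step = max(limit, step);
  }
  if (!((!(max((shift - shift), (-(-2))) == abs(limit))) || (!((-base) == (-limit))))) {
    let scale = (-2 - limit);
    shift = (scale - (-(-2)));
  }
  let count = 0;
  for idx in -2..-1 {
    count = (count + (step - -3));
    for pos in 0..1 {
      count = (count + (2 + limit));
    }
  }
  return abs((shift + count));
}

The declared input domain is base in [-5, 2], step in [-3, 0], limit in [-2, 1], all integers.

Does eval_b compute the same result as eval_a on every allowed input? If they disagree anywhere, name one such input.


There is a counterexample at base=-2, step=-3, limit=-2: 10 on one side, 2 on the other.
eval_a: shift=-10, then (((-(step * limit)) == abs(shift)) && ((base * 0) == abs(base))) is false, then ((max((shift - shift), (-(-2))) > abs(limit)) && ((-base) == (-limit))) is false, then count=0, then (idx=-2), then count=0, then (pos=0), then count=0, then returns 10
eval_b: shift=-10, then (((-(step * limit)) == abs(shift)) && ((base * 0) == abs(base))) is false, then (!((!(max((shift - shift), (-(-2))) == abs(limit))) || (!((-base) == (-limit))))) is true, then scale=0, then shift=-2, then count=0, then (idx=-2), then count=0, then (pos=0), then count=0, then returns 2
verdict: not equivalent; witness: base=-2, step=-3, limit=-2


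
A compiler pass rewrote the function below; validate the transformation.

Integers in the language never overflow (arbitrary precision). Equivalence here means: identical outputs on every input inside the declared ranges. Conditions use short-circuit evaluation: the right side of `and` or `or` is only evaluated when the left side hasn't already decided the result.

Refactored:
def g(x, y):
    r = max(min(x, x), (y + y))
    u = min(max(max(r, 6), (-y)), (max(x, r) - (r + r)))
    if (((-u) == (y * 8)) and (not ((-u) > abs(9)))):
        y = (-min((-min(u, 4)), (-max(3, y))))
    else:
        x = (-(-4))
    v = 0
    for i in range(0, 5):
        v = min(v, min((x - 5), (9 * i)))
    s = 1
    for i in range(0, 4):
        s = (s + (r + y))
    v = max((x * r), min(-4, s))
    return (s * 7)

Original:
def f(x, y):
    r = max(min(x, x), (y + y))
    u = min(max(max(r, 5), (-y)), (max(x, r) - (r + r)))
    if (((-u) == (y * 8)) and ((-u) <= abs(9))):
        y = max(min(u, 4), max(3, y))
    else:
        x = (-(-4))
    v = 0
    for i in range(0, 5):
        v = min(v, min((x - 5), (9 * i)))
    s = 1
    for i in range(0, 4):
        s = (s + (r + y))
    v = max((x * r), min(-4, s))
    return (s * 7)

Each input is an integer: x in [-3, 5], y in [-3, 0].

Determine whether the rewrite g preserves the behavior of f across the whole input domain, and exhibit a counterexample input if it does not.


Although `5` became `6`, no input in the stated domain can expose it; all 36 inputs agree.
verdict: equivalent


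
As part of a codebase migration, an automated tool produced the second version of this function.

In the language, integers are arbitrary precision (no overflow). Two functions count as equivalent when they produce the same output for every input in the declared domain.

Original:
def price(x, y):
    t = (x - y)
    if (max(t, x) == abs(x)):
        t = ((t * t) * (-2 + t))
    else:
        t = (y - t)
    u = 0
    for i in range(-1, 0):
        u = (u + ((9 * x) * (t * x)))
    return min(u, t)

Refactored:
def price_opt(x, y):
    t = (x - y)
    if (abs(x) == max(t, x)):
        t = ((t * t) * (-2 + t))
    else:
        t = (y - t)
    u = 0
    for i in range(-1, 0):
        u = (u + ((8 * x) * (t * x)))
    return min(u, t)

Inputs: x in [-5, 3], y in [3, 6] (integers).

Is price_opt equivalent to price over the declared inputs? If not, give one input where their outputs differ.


Run the pair on x=1, y=3.
price: t becomes -2; next (max(t, x) == abs(x)) evaluates to true; next t becomes -16; next u becomes 0; next at i=-1:; next u becomes -144; next final value -144
price_opt: t becomes -2; next (abs(x) == max(t, x)) evaluates to true; next t becomes -16; next u becomes 0; next at i=-1:; next u becomes -128; next final value -128
-144 and -128 differ, so these are not the same function on this domain.
verdict: not equivalent; witness: x=1, y=3


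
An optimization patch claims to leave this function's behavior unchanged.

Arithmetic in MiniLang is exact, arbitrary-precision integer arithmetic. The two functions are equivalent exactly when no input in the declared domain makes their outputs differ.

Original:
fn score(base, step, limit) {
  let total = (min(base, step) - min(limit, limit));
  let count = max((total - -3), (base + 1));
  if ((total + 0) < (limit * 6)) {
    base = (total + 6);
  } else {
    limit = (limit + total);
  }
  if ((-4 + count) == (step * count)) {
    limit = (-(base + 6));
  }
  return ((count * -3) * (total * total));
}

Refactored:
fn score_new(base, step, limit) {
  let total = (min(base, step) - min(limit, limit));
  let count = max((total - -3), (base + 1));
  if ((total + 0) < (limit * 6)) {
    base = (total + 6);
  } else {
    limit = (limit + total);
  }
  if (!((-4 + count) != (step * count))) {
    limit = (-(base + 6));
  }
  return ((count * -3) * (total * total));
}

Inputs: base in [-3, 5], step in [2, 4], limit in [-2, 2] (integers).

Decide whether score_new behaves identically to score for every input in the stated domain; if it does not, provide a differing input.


The two are interchangeable: comparison usage differs; and boolean connective usage differs, and every declared input agrees.
As a probe, take base=3, step=2, limit=-2: score runs total becomes 4; next count becomes 7; next ((total + 0) < (limit * 6)) evaluates to false; next limit becomes 2; next ((-4 + count) == (step * count)) evaluates to false; next final value -336; score_new runs total becomes 4; next count becomes 7; next ((total + 0) < (limit * 6)) evaluates to false; next limit becomes 2; next (!((-4 + count) != (step * count))) evaluates to false; next final value -336; both end at -336.
Across all 135 domain points the two functions coincide.
verdict: equivalent


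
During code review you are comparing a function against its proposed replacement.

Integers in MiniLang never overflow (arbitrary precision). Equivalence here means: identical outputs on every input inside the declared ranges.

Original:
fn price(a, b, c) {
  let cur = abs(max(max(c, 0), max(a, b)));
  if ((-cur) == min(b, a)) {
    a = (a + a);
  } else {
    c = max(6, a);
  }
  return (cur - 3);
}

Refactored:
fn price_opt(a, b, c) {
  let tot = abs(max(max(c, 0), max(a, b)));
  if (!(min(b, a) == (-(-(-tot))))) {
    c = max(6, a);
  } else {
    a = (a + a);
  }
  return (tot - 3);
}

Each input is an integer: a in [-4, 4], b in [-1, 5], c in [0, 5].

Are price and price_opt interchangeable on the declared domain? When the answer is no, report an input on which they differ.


Differences: boolean connective usage differs; local variable names differ — yet all 378 inputs agree.
verdict: equivalent


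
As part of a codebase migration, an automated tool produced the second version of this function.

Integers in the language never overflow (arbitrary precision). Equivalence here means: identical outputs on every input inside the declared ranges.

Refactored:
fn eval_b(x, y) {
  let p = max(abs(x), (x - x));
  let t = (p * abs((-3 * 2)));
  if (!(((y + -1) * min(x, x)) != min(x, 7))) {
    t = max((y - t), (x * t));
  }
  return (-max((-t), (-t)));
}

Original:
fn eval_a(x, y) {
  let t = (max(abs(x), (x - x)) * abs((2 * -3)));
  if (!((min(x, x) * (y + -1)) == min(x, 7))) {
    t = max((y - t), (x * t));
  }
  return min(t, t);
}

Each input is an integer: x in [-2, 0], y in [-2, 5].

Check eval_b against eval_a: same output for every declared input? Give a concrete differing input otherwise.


Run the pair on x=-2, y=-2.
eval_a: t=12, then (!((min(x, x) * (y + -1)) == min(x, 7))) is true, then t=-14, then returns -14
eval_b: p=2, then t=12, then (!(((y + -1) * min(x, x)) != min(x, 7))) is false, then returns 12
-14 vs 12 — the two versions disagree here.
verdict: not equivalent; witness: x=-2, y=-2


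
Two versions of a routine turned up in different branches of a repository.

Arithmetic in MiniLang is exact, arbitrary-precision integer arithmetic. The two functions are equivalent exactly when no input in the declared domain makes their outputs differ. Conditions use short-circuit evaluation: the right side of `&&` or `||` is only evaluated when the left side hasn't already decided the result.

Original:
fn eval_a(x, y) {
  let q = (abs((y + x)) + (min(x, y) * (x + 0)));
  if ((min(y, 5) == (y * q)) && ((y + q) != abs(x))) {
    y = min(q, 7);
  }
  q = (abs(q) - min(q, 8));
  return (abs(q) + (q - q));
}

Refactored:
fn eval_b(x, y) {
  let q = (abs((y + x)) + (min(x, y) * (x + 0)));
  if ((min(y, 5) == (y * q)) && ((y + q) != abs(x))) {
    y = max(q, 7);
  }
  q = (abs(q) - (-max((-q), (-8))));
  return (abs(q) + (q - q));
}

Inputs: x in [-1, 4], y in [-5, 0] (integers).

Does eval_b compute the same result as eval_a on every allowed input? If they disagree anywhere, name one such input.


The suspicious edit (`min(q, 7)` became `max(q, 7)`) never changes the result for any input inside the declared domain.
Spot check at x=2, y=-1 — eval_a: q = -1; ((min(y, 5) == (y * q)) && ((y + q) != abs(x))) -> false; q = 2; return 2. eval_b: q = -1; ((min(y, 5) == (y * q)) && ((y + q) != abs(x))) -> false; q = 2; return 2. Both give 2.
Sweeping the whole domain (36 inputs) finds no disagreement.
verdict: equivalent


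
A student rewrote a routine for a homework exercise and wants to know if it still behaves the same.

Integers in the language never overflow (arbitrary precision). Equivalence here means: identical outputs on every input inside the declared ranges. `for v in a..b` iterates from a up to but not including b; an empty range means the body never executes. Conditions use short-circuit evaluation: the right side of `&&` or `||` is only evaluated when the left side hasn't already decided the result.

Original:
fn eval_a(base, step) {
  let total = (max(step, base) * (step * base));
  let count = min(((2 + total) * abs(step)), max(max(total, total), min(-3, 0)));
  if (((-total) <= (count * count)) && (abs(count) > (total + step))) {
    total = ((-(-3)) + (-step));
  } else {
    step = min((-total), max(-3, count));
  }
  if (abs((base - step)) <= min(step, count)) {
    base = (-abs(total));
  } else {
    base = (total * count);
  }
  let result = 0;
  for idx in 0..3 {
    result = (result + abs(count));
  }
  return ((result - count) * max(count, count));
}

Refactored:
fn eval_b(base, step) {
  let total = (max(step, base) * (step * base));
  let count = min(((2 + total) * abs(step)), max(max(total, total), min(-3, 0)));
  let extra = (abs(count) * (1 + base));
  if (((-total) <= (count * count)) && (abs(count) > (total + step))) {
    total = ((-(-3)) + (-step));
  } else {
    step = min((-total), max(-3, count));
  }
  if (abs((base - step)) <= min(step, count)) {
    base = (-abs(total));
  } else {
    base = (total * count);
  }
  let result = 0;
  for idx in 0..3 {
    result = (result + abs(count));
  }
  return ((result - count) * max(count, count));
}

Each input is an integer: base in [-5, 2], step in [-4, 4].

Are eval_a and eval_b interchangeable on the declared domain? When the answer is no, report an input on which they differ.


The two versions differ — the changes include arithmetic usage differs; and constant usage differs; and local variable names differ; and min/max/abs usage differs; and statement counts differ.
Spot check at base=2, step=-3 — eval_a: total := -12 | count := -30 | (((-total) <= (count * count)) && (abs(count) > (total + step))): true | total := 6 | (abs((base - step)) <= min(step, count)): false | base := -180 | result := 0 | iter idx=0: | result := 30 | iter idx=1: | result := 60 | iter idx=2: | result := 90 | result -3600. eval_b: total := -12 | count := -30 | extra := 90 | (((-total) <= (count * count)) && (abs(count) > (total + step))): true | total := 6 | (abs((base - step)) <= min(step, count)): false | base := -180 | result := 0 | iter idx=0: | result := 30 | iter idx=1: | result := 60 | iter idx=2: | result := 90 | result -3600. Both give -3600.
An exhaustive pass over the 72 declared inputs shows identical outputs.
verdict: equivalent


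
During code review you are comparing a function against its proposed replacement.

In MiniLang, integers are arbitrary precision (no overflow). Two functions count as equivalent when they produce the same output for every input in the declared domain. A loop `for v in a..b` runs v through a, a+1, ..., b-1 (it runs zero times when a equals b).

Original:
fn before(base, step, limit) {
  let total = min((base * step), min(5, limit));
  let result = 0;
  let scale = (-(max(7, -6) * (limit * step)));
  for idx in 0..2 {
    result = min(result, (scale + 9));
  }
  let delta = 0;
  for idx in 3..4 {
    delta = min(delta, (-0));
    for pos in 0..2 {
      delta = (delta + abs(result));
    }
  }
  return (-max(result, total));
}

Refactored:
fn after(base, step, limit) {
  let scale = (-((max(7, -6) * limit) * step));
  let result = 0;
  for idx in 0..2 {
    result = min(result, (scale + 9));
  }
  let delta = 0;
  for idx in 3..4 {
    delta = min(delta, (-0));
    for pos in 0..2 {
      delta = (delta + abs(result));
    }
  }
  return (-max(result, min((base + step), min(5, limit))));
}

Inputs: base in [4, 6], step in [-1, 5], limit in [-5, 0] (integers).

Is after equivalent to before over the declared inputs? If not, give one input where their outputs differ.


Try base=4, step=-1, limit=-3.
before: total = -4; result = 0; scale = -21; [idx=0]; result = -12; [idx=1]; result = -12; delta = 0; [idx=3]; delta = 0; [pos=0]; delta = 12; [pos=1]; delta = 24; return 4
after: scale = -21; result = 0; [idx=0]; result = -12; [idx=1]; result = -12; delta = 0; [idx=3]; delta = 0; [pos=0]; delta = 12; [pos=1]; delta = 24; return 3
4 against 3: the behavior changed.
verdict: not equivalent; witness: base=4, step=-1, limit=-3


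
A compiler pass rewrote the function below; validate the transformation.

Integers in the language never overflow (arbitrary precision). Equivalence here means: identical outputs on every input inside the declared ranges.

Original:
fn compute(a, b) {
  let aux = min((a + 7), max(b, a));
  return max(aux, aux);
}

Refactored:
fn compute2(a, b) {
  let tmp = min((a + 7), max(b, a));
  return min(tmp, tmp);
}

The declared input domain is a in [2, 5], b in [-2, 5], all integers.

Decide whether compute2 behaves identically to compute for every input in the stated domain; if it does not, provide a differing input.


Equivalent. One difference looks behavioral, but it never changes the outcome for any declared input.
Checked all 32 inputs in the declared domain: the outputs agree on every one.
As a probe, take a=4, b=5: compute runs aux = 5; return 5; compute2 runs tmp = 5; return 5; both end at 5.
verdict: equivalent


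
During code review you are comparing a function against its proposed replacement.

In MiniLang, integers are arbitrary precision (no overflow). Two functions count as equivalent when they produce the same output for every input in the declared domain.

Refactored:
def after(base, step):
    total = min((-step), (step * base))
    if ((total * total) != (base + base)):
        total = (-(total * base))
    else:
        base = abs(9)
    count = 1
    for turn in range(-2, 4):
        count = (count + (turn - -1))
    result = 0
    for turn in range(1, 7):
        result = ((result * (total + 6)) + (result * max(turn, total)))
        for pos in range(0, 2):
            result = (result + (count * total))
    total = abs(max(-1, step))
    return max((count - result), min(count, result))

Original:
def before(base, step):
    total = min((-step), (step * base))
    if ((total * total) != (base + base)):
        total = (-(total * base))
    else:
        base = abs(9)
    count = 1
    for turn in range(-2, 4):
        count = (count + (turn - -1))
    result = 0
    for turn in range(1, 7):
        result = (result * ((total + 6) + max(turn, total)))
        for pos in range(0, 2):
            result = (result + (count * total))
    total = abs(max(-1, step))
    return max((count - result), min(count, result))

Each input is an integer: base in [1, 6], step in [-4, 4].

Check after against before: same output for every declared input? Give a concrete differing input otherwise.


Reading the diff, among the changes: arithmetic usage differs.
Tracing base=4, step=-2: before: total = -8; ((total * total) != (base + base)) -> true; total = 32; count = 1; [turn=-2]; count = 0; [turn=-1]; count = 0; [turn=0]; count = 1; [turn=1]; count = 3; [turn=2]; count = 6; [turn=3]; count = 10; result = 0; [turn=1]; result = 0; [pos=0]; result = 320; [pos=1]; result = 640; [turn=2]; result = 44800; [pos=0]; result = 45120; [pos=1]; result = 45440; [turn=3]; result = 3180800; [pos=0]; result = 3181120; [pos=1]; result = 3181440; [turn=4]; result = 222700800; [pos=0]; result = 222701120; [pos=1]; result = 222701440; [turn=5]; result = 15589100800; [pos=0]; result = 15589101120; [pos=1]; result = 15589101440; [turn=6]; result = 1091237100800; [pos=0]; result = 1091237101120; [pos=1]; result = 1091237101440; total = 1; return 10 | after: total = -8; ((total * total) != (base + base)) -> true; total = 32; count = 1; [turn=-2]; count = 0; [turn=-1]; count = 0; [turn=0]; count = 1; [turn=1]; count = 3; [turn=2]; count = 6; [turn=3]; count = 10; result = 0; [turn=1]; result = 0; [pos=0]; result = 320; [pos=1]; result = 640; [turn=2]; result = 44800; [pos=0]; result = 45120; [pos=1]; result = 45440; [turn=3]; result = 3180800; [pos=0]; result = 3181120; [pos=1]; result = 3181440; [turn=4]; result = 222700800; [pos=0]; result = 222701120; [pos=1]; result = 222701440; [turn=5]; result = 15589100800; [pos=0]; result = 15589101120; [pos=1]; result = 15589101440; [turn=6]; result = 1091237100800; [pos=0]; result = 1091237101120; [pos=1]; result = 1091237101440; total = 1; return 10 — matching result 10.
Checked all 54 inputs in the declared domain: the outputs agree on every one.
verdict: equivalent


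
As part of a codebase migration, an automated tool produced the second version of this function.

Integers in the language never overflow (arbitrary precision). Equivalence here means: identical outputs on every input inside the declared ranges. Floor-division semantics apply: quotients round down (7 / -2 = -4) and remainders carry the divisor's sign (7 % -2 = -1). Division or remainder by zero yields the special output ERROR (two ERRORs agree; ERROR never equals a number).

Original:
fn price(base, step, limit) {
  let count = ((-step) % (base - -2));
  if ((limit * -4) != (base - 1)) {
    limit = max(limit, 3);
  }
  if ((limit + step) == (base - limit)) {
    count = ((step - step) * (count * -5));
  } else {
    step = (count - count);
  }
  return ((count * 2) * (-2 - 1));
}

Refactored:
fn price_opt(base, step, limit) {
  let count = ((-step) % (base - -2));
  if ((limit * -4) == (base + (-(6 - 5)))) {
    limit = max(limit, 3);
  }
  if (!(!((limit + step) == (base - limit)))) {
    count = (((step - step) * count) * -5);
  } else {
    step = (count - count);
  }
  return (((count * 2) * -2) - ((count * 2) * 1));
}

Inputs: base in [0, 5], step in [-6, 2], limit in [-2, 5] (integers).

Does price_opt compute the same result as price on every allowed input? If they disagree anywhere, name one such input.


base=1, step=-5, limit=-2 yields 0 from price but -12 from price_opt.
verdict: not equivalent; witness: base=1, step=-5, limit=-2


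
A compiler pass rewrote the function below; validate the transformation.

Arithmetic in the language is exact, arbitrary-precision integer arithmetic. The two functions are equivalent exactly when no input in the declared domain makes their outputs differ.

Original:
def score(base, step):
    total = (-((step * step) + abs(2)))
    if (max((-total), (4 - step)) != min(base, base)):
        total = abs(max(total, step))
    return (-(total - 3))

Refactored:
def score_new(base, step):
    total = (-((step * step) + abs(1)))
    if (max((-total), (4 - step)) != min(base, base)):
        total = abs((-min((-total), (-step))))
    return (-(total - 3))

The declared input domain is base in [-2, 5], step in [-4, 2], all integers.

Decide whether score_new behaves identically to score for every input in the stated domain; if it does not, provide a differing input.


There is a counterexample at base=3, step=1: 6 on one side, 5 on the other.
score: total = -3; (max((-total), (4 - step)) != min(base, base)) -> false; return 6
score_new: total = -2; (max((-total), (4 - step)) != min(base, base)) -> false; return 5
verdict: not equivalent; witness: base=3, step=1


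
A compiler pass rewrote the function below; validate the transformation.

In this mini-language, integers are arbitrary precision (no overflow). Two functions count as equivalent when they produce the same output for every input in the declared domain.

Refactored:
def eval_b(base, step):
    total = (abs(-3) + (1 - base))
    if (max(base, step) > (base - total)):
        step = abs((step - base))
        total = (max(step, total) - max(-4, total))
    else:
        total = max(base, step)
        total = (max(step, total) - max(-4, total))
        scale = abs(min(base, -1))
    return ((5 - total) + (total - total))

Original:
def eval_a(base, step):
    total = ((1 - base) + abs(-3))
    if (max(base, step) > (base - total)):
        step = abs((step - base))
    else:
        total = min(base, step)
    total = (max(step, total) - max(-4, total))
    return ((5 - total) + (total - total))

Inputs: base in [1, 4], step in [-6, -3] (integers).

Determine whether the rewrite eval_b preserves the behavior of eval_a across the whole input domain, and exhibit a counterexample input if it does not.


Not equivalent: base=4, step=-6 separates them (7 vs 5).
eval_a: total = 0; (max(base, step) > (base - total)) -> false; total = -6; total = -2; return 7
eval_b: total = 0; (max(base, step) > (base - total)) -> false; total = 4; total = 0; scale = 1; return 5
verdict: not equivalent; witness: base=4, step=-6


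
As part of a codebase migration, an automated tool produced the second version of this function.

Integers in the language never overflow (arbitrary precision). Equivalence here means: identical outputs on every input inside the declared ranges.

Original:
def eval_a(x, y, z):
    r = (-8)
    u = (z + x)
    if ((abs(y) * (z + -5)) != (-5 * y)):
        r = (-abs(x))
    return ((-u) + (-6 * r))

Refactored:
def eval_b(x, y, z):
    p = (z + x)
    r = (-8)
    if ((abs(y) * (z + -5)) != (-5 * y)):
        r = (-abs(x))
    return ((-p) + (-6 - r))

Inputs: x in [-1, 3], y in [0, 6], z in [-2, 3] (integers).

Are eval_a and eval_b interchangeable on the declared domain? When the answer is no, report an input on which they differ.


Take x=-1, y=0, z=-2.
eval_a: r = -8; u = -3; ((abs(y) * (z + -5)) != (-5 * y)) -> false; return 51
eval_b: p = -3; r = -8; ((abs(y) * (z + -5)) != (-5 * y)) -> false; return 5
51 != 5, so the rewrite changes behavior.
verdict: not equivalent; witness: x=-1, y=0, z=-2


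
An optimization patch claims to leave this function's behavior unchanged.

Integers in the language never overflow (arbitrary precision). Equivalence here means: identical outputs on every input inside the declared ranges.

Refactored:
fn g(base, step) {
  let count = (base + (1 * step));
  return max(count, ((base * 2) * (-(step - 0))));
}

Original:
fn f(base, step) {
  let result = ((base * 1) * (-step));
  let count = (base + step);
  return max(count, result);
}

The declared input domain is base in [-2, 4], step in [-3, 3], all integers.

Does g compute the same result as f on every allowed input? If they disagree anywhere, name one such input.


Not equivalent: base=-2, step=-1 separates them (-2 vs -3).
f: result becomes -2; next count becomes -3; next final value -2
g: count becomes -3; next final value -3
verdict: not equivalent; witness: base=-2, step=-1


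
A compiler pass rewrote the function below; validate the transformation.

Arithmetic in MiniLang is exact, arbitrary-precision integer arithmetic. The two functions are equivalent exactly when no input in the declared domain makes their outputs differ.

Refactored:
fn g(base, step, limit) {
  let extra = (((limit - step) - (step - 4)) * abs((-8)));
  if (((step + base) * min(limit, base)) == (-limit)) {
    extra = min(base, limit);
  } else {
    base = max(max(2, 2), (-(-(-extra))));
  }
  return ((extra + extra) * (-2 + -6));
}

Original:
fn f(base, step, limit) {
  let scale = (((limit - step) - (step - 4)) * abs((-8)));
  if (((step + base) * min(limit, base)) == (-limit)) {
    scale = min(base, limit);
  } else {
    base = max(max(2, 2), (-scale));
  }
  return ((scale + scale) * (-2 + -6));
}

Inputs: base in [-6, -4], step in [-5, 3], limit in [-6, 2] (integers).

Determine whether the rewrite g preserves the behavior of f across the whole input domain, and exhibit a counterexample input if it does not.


This is a faithful refactor — local variable names differ, but the computed results match everywhere.
Spot check at base=-5, step=-3, limit=-4 — f: scale becomes 48; next (((step + base) * min(limit, base)) == (-limit)) evaluates to false; next base becomes 2; next final value -768. g: extra becomes 48; next (((step + base) * min(limit, base)) == (-limit)) evaluates to false; next base becomes 2; next final value -768. Both give -768.
Sweeping the whole domain (243 inputs) finds no disagreement.
verdict: equivalent


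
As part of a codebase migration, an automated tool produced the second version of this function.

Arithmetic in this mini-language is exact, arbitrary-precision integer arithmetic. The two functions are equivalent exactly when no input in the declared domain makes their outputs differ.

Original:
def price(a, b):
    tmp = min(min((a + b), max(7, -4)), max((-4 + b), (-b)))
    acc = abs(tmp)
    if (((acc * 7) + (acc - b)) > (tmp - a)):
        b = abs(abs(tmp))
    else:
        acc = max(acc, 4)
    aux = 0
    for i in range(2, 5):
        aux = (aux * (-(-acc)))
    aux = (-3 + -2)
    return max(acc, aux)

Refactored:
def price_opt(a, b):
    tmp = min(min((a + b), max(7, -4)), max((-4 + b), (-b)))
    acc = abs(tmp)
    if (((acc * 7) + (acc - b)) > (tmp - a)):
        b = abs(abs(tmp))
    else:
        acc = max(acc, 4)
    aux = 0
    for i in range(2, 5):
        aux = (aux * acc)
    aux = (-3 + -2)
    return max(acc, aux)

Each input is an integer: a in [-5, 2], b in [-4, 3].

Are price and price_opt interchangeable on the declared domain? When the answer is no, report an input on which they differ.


Equivalent — the differences include same computation, different form, yet no declared input distinguishes the two.
Spot check at a=-1, b=-1 — price: tmp = -2; acc = 2; (((acc * 7) + (acc - b)) > (tmp - a)) -> true; b = 2; aux = 0; [i=2]; aux = 0; [i=3]; aux = 0; [i=4]; aux = 0; aux = -5; return 2. price_opt: tmp = -2; acc = 2; (((acc * 7) + (acc - b)) > (tmp - a)) -> true; b = 2; aux = 0; [i=2]; aux = 0; [i=3]; aux = 0; [i=4]; aux = 0; aux = -5; return 2. Both give 2.
Every one of the 64 inputs gives matching results.
verdict: equivalent


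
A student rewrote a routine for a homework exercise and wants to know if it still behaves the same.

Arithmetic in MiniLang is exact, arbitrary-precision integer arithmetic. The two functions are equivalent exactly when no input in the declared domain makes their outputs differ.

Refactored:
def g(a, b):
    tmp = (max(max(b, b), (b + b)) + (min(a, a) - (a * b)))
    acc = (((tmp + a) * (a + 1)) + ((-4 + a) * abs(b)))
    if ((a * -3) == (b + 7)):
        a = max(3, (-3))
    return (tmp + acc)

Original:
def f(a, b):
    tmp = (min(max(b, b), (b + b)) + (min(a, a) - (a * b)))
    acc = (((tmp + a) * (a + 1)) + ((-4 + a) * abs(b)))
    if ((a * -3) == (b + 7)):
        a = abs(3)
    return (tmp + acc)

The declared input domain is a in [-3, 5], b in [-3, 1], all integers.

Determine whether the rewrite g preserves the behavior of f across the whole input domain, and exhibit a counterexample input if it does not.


Evaluate both at a=-3, b=-3.
f: tmp := -18 | acc := 21 | ((a * -3) == (b + 7)): false | result 3
g: tmp := -15 | acc := 15 | ((a * -3) == (b + 7)): false | result 0
3 vs 0 — the two versions disagree here.
verdict: not equivalent; witness: a=-3, b=-3
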